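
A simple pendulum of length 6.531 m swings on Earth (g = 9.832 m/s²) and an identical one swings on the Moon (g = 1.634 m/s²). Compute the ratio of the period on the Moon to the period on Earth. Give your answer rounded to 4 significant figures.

T ∝ 1/√g, so T₂/T₁ = √(g₁/g₂) = √(9.832/1.634) = 2.453.

2.453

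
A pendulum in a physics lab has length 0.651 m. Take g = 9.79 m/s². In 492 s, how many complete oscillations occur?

303

T = 2π√(L/g) = 2π√(0.651/9.79) = 1.620 s.
Number of complete oscillations = ⌊492/1.620⌋ = ⌊303.7⌋ = 303.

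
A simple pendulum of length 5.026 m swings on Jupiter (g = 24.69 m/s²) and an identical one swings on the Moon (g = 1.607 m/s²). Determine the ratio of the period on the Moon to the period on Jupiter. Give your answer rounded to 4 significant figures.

3.920

T ∝ 1/√g, so T₂/T₁ = √(g₁/g₂) = √(24.69/1.607) = 3.920.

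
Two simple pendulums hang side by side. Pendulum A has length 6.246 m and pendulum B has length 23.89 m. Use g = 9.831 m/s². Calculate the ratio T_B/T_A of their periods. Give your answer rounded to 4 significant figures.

1.956

T ∝ √L, so T_B/T_A = √(L_B/L_A) = √(23.89/6.246) = 1.956.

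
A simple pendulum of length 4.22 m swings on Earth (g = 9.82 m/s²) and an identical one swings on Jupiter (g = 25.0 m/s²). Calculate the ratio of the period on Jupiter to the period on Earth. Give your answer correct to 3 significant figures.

0.627

T ∝ 1/√g, so T₂/T₁ = √(g₁/g₂) = √(9.82/25.0) = 0.627.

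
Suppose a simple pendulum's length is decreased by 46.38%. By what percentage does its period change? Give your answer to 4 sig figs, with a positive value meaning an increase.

T ∝ √L, so T'/T = √(0.53620) = 0.73226.
Percentage change in T = (0.73226 − 1) × 100% = -26.77%.

-26.77%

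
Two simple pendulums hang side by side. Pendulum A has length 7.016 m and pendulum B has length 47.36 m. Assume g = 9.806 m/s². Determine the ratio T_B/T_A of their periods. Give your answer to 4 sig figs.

T ∝ √L, so T_B/T_A = √(L_B/L_A) = √(47.36/7.016) = 2.598.

2.598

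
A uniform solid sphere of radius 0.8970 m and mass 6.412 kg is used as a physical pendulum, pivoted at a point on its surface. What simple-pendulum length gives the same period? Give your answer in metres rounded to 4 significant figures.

The equivalent simple-pendulum length is L_eq = I/(md), where I is about the pivot and d = 0.89700 m.
I_cm = (2/5)mR² = 2.0637 kg·m², so I = I_cm + md² = 2.0637 + 5.1592 = 7.2228 kg·m².
L_eq = 7.2228/(6.412 × 0.89700) = 1.256 m.

1.256 m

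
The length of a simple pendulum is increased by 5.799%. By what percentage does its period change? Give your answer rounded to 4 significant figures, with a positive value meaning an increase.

T ∝ √L, so T'/T = √(1.0580) = 1.0286.
Percentage change in T = (1.0286 − 1) × 100% = 2.859%.

2.859%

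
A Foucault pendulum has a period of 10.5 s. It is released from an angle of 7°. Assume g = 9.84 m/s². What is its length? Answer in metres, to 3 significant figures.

From T = 2π√(L/g), L = gT²/(4π²) = 9.84 × 10.50²/(4π²) = 27.5 m.

27.5 m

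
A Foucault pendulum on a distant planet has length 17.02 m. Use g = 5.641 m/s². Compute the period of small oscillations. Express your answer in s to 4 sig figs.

T = 2π√(L/g) = 2π√(17.02/5.641) = 2π × 1.7370 = 10.91 s.

10.91 s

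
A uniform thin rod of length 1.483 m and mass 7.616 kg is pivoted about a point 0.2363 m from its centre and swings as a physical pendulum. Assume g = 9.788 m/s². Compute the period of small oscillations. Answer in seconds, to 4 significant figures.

For a physical pendulum T = 2π√(I/(mgd)), with d = 0.23630 m from pivot to centre of mass.
I_cm = mL²/12 = 7.616 × 1.483²/12 = 1.3958 kg·m²; I = I_cm + md² = 1.3958 + 7.616 × 0.23630² = 1.8211 kg·m².
T = 2π√(1.8211/(7.616 × 9.788 × 0.23630)) = 2.020 s.

2.020 s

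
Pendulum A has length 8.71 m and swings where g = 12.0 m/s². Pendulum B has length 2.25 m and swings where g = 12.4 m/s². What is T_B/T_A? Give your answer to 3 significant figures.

T = 2π√(L/g), so T_B/T_A = √((L_B/g_B)/(L_A/g_A)) = √((2.25/12.4)/(8.71/12.0)) = 0.500.

0.500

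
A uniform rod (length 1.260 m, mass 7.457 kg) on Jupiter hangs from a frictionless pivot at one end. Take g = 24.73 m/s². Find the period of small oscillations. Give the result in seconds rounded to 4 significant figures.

For a physical pendulum T = 2π√(I/(mgd)), with d = 0.63000 m from pivot to centre of mass.
I_cm = mL²/12 = 7.457 × 1.260²/12 = 0.98656 kg·m²; I = I_cm + md² = 0.98656 + 7.457 × 0.63000² = 3.9462 kg·m².
T = 2π√(3.9462/(7.457 × 24.73 × 0.63000)) = 1.158 s.

1.158 s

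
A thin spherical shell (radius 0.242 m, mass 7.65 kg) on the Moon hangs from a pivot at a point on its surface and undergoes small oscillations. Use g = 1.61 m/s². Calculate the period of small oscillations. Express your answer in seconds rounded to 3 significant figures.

I_cm = (2/3)mr² = 0.2987 kg·m². The pivot is at distance d = 0.242 m from the centre of mass.
By the parallel-axis theorem, I = I_cm + md² = 0.2987 + 0.4480 = 0.7467 kg·m².
T = 2π√(I/(mgd)) = 2π√(0.7467/(7.65 × 1.61 × 0.242)) = 3.14 s.

3.14 s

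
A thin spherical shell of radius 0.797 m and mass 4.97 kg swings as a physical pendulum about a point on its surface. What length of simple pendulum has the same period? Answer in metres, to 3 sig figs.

1.33 m

The equivalent simple-pendulum length is L_eq = I/(md), where I is about the pivot and d = 0.7970 m.
I_cm = (2/3)mR² = 2.105 kg·m², so I = I_cm + md² = 2.105 + 3.157 = 5.262 kg·m².
L_eq = 5.262/(4.97 × 0.7970) = 1.33 m.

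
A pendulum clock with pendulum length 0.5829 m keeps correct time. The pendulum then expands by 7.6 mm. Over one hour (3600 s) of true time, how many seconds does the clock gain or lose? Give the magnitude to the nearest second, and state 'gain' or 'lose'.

T ∝ √L, so T'/T = √(0.59050/0.5829) = 1.00650.
In 3600 s of true time the clock registers 3600/1.00650 = 3576.8 s, so it loses 23 s.

lose 23 s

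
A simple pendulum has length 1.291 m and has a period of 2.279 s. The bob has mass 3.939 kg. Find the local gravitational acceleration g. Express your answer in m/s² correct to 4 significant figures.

9.813 m/s²

From T = 2π√(L/g), g = 4π²L/T² = 4π² × 1.291/2.2790² = 9.813 m/s².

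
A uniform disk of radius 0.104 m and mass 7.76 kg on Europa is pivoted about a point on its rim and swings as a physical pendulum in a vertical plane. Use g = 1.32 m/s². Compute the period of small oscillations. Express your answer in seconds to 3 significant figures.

2.16 s

I_cm = ½mr² = 0.04197 kg·m². The pivot is at distance d = 0.104 m from the centre of mass.
By the parallel-axis theorem, I = I_cm + md² = 0.04197 + 0.08393 = 0.1259 kg·m².
T = 2π√(I/(mgd)) = 2π√(0.1259/(7.76 × 1.32 × 0.104)) = 2.16 s.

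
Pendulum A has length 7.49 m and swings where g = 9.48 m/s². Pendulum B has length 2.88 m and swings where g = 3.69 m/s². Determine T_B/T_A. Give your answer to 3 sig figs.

0.994

T = 2π√(L/g), so T_B/T_A = √((L_B/g_B)/(L_A/g_A)) = √((2.88/3.69)/(7.49/9.48)) = 0.994.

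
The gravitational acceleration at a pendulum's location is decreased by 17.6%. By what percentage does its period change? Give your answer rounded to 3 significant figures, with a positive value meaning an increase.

10.2%

T ∝ 1/√g, so T'/T = 1/√(0.8240) = 1.102.
Percentage change in T = (1.102 − 1) × 100% = 10.2%.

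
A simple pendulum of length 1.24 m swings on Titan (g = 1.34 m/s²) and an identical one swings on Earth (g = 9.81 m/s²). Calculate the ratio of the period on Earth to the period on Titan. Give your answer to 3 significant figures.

0.370

T ∝ 1/√g, so T₂/T₁ = √(g₁/g₂) = √(1.34/9.81) = 0.370.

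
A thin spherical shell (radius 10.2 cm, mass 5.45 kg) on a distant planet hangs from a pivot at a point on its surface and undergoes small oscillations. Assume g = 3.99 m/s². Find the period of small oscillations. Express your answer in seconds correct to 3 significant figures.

I_cm = (2/3)mr² = 0.03780 kg·m². The pivot is at distance d = 0.102 m from the centre of mass.
By the parallel-axis theorem, I = I_cm + md² = 0.03780 + 0.05670 = 0.09450 kg·m².
T = 2π√(I/(mgd)) = 2π√(0.09450/(5.45 × 3.99 × 0.102)) = 1.30 s.

1.30 s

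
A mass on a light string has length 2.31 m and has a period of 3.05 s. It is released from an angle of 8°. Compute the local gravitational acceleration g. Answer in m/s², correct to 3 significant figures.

9.80 m/s²

From T = 2π√(L/g), g = 4π²L/T² = 4π² × 2.31/3.050² = 9.80 m/s².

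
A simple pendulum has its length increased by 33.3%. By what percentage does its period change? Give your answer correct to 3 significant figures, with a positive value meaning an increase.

T ∝ √L, so T'/T = √(1.333) = 1.155.
Percentage change in T = (1.155 − 1) × 100% = 15.5%.

15.5%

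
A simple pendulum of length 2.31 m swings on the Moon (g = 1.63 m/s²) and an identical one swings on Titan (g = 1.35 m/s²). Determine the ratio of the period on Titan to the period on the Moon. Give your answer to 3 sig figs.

1.10

T ∝ 1/√g, so T₂/T₁ = √(g₁/g₂) = √(1.63/1.35) = 1.10.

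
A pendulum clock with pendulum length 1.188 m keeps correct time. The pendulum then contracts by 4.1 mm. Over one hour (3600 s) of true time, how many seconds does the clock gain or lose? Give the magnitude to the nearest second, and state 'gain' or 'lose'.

T ∝ √L, so T'/T = √(1.18390/1.188) = 0.998273.
In 3600 s of true time the clock registers 3600/0.998273 = 3606.2 s, so it gains 6 s.

gain 6 s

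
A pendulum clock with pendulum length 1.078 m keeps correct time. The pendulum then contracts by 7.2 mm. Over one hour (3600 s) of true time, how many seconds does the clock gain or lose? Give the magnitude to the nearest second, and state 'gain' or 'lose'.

T ∝ √L, so T'/T = √(1.07080/1.078) = 0.996655.
In 3600 s of true time the clock registers 3600/0.996655 = 3612.1 s, so it gains 12 s.

gain 12 s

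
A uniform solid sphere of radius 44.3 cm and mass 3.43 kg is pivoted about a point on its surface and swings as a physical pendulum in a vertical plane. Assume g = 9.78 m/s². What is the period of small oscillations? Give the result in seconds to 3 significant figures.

I_cm = (2/5)mr² = 0.2693 kg·m². The pivot is at distance d = 0.443 m from the centre of mass.
By the parallel-axis theorem, I = I_cm + md² = 0.2693 + 0.6731 = 0.9424 kg·m².
T = 2π√(I/(mgd)) = 2π√(0.9424/(3.43 × 9.78 × 0.443)) = 1.58 s.

1.58 s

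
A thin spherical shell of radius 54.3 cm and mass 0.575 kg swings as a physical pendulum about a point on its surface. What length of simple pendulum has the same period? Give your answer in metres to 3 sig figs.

The equivalent simple-pendulum length is L_eq = I/(md), where I is about the pivot and d = 0.5430 m.
I_cm = (2/3)mR² = 0.1130 kg·m², so I = I_cm + md² = 0.1130 + 0.1695 = 0.2826 kg·m².
L_eq = 0.2826/(0.575 × 0.5430) = 0.905 m.

0.905 m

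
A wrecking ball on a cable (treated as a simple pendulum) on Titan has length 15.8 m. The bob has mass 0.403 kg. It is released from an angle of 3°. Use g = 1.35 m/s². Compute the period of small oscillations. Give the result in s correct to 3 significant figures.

21.5 s

T = 2π√(L/g) = 2π√(15.8/1.35) = 2π × 3.421 = 21.5 s.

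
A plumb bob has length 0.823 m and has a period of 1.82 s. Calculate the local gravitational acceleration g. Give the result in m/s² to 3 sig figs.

From T = 2π√(L/g), g = 4π²L/T² = 4π² × 0.823/1.820² = 9.81 m/s².

9.81 m/s²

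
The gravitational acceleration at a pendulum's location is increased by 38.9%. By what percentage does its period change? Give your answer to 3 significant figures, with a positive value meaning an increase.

T ∝ 1/√g, so T'/T = 1/√(1.389) = 0.8485.
Percentage change in T = (0.8485 − 1) × 100% = -15.2%.

-15.2%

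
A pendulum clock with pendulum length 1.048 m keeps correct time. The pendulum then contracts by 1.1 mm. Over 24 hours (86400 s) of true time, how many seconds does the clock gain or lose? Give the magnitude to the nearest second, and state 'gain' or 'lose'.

T ∝ √L, so T'/T = √(1.04690/1.048) = 0.999475.
In 86400 s of true time the clock registers 86400/0.999475 = 86445.4 s, so it gains 45 s.

gain 45 s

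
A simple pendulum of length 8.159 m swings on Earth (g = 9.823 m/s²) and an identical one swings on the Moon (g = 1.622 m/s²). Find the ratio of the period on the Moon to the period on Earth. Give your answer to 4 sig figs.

2.461

T ∝ 1/√g, so T₂/T₁ = √(g₁/g₂) = √(9.823/1.622) = 2.461.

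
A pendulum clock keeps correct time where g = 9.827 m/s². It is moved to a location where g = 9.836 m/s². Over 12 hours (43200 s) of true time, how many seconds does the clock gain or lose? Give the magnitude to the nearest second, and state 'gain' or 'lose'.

The clock's period scales as T ∝ 1/√g, so T'/T = √(9.827/9.836) = 0.999542.
In 43200 s of true time the clock registers 43200/0.999542 = 43219.8 s, so it gains 20 s.

gain 20 s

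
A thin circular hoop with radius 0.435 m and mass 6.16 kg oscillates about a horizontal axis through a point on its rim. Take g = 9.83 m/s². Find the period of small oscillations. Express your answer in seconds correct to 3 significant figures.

I_cm = mr² = 1.166 kg·m². The pivot is at distance d = 0.435 m from the centre of mass.
By the parallel-axis theorem, I = I_cm + md² = 1.166 + 1.166 = 2.331 kg·m².
T = 2π√(I/(mgd)) = 2π√(2.331/(6.16 × 9.83 × 0.435)) = 1.87 s.

1.87 s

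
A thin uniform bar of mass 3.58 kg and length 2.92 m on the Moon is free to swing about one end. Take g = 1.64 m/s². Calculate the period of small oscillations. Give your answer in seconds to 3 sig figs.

6.85 s

For a physical pendulum T = 2π√(I/(mgd)), with d = 1.460 m from pivot to centre of mass.
I_cm = mL²/12 = 3.58 × 2.92²/12 = 2.544 kg·m²; I = I_cm + md² = 2.544 + 3.58 × 1.460² = 10.17 kg·m².
T = 2π√(10.17/(3.58 × 1.64 × 1.460)) = 6.85 s.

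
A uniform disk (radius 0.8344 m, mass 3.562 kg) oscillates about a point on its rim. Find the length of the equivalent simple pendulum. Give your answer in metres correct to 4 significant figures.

The equivalent simple-pendulum length is L_eq = I/(md), where I is about the pivot and d = 0.83440 m.
I_cm = ½mR² = 1.2400 kg·m², so I = I_cm + md² = 1.2400 + 2.4799 = 3.7199 kg·m².
L_eq = 3.7199/(3.562 × 0.83440) = 1.252 m.

1.252 m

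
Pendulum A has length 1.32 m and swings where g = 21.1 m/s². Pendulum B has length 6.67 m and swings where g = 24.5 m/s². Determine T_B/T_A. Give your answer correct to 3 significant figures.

2.09

T = 2π√(L/g), so T_B/T_A = √((L_B/g_B)/(L_A/g_A)) = √((6.67/24.5)/(1.32/21.1)) = 2.09.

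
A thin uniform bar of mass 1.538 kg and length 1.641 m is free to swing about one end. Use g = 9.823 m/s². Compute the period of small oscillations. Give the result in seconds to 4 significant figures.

2.097 s

For a physical pendulum T = 2π√(I/(mgd)), with d = 0.82050 m from pivot to centre of mass.
I_cm = mL²/12 = 1.538 × 1.641²/12 = 0.34514 kg·m²; I = I_cm + md² = 0.34514 + 1.538 × 0.82050² = 1.3806 kg·m².
T = 2π√(1.3806/(1.538 × 9.823 × 0.82050)) = 2.097 s.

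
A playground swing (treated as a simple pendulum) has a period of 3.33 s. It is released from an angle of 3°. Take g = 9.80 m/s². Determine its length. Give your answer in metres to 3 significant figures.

2.75 m

From T = 2π√(L/g), L = gT²/(4π²) = 9.80 × 3.330²/(4π²) = 2.75 m.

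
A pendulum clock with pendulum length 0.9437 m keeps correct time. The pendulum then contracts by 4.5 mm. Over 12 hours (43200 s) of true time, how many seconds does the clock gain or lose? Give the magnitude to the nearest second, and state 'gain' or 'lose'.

T ∝ √L, so T'/T = √(0.93920/0.9437) = 0.997613.
In 43200 s of true time the clock registers 43200/0.997613 = 43303.4 s, so it gains 103 s.

gain 103 s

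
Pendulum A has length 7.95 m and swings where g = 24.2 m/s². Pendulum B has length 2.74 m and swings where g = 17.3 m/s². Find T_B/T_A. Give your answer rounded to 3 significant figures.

0.694

T = 2π√(L/g), so T_B/T_A = √((L_B/g_B)/(L_A/g_A)) = √((2.74/17.3)/(7.95/24.2)) = 0.694.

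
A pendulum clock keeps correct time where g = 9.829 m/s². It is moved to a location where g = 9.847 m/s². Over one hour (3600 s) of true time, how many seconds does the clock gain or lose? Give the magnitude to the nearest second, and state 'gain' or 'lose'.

gain 3 s

The clock's period scales as T ∝ 1/√g, so T'/T = √(9.829/9.847) = 0.999086.
In 3600 s of true time the clock registers 3600/0.999086 = 3603.3 s, so it gains 3 s.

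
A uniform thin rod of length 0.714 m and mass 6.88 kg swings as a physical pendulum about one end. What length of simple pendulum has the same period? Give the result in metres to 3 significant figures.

The equivalent simple-pendulum length is L_eq = I/(md), where I is about the pivot and d = 0.3570 m.
I_cm = (1/12)mL² = 0.2923 kg·m², so I = I_cm + md² = 0.2923 + 0.8768 = 1.169 kg·m².
L_eq = 1.169/(6.88 × 0.3570) = 0.476 m.

0.476 m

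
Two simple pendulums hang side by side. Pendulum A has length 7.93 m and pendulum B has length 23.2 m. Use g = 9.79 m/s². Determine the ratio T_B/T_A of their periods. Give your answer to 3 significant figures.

1.71

T ∝ √L, so T_B/T_A = √(L_B/L_A) = √(23.2/7.93) = 1.71.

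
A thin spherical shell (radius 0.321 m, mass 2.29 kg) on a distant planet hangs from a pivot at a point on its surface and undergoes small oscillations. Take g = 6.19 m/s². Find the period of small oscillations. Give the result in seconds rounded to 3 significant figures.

I_cm = (2/3)mr² = 0.1573 kg·m². The pivot is at distance d = 0.321 m from the centre of mass.
By the parallel-axis theorem, I = I_cm + md² = 0.1573 + 0.2360 = 0.3933 kg·m².
T = 2π√(I/(mgd)) = 2π√(0.3933/(2.29 × 6.19 × 0.321)) = 1.85 s.

1.85 s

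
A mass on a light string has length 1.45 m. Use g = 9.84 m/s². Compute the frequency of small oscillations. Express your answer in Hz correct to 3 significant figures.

0.415 Hz

T = 2π√(L/g) = 2π√(1.45/9.84) = 2.412 s, so f = 1/T = 0.415 Hz.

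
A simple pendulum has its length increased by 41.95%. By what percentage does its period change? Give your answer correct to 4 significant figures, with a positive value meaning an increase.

19.14%

T ∝ √L, so T'/T = √(1.4195) = 1.1914.
Percentage change in T = (1.1914 − 1) × 100% = 19.14%.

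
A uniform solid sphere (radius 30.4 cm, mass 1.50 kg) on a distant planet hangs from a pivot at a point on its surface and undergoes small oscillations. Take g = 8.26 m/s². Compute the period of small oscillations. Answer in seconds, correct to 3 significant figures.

1.43 s

I_cm = (2/5)mr² = 0.05545 kg·m². The pivot is at distance d = 0.304 m from the centre of mass.
By the parallel-axis theorem, I = I_cm + md² = 0.05545 + 0.1386 = 0.1941 kg·m².
T = 2π√(I/(mgd)) = 2π√(0.1941/(1.50 × 8.26 × 0.304)) = 1.43 s.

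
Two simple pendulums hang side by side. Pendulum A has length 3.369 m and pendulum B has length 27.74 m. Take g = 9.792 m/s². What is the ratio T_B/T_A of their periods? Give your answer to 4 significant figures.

T ∝ √L, so T_B/T_A = √(L_B/L_A) = √(27.74/3.369) = 2.869.

2.869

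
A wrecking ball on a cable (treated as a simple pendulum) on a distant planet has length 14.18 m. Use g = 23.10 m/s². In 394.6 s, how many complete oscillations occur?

80

T = 2π√(L/g) = 2π√(14.18/23.10) = 4.9228 s.
Number of complete oscillations = ⌊394.6/4.9228⌋ = ⌊80.158⌋ = 80.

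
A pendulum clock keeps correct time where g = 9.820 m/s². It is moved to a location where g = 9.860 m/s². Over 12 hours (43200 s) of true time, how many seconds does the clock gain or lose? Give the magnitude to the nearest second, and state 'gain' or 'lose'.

The clock's period scales as T ∝ 1/√g, so T'/T = √(9.820/9.860) = 0.997970.
In 43200 s of true time the clock registers 43200/0.997970 = 43287.9 s, so it gains 88 s.

gain 88 s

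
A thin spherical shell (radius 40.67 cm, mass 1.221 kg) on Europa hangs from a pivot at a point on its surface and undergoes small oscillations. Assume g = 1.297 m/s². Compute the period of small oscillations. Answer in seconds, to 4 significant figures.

I_cm = (2/3)mr² = 0.13464 kg·m². The pivot is at distance d = 0.4067 m from the centre of mass.
By the parallel-axis theorem, I = I_cm + md² = 0.13464 + 0.20196 = 0.33660 kg·m².
T = 2π√(I/(mgd)) = 2π√(0.33660/(1.221 × 1.297 × 0.4067)) = 4.542 s.

4.542 s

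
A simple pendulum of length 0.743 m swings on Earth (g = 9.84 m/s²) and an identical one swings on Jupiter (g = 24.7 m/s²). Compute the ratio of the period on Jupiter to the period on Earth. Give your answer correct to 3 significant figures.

0.631

T ∝ 1/√g, so T₂/T₁ = √(g₁/g₂) = √(9.84/24.7) = 0.631.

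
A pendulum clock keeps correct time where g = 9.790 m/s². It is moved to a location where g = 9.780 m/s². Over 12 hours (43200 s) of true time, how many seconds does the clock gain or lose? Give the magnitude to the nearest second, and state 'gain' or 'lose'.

lose 22 s

The clock's period scales as T ∝ 1/√g, so T'/T = √(9.790/9.780) = 1.00051.
In 43200 s of true time the clock registers 43200/1.00051 = 43177.9 s, so it loses 22 s.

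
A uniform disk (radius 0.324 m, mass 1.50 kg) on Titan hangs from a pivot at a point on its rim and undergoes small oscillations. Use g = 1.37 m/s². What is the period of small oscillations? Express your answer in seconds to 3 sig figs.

3.74 s

I_cm = ½mr² = 0.07873 kg·m². The pivot is at distance d = 0.324 m from the centre of mass.
By the parallel-axis theorem, I = I_cm + md² = 0.07873 + 0.1575 = 0.2362 kg·m².
T = 2π√(I/(mgd)) = 2π√(0.2362/(1.50 × 1.37 × 0.324)) = 3.74 s.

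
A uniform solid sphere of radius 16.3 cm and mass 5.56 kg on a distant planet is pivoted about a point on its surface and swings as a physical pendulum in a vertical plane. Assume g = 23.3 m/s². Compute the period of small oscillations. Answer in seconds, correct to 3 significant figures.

I_cm = (2/5)mr² = 0.05909 kg·m². The pivot is at distance d = 0.163 m from the centre of mass.
By the parallel-axis theorem, I = I_cm + md² = 0.05909 + 0.1477 = 0.2068 kg·m².
T = 2π√(I/(mgd)) = 2π√(0.2068/(5.56 × 23.3 × 0.163)) = 0.622 s.

0.622 s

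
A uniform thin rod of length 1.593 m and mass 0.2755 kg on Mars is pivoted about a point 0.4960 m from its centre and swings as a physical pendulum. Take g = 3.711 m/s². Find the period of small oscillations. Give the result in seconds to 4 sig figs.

For a physical pendulum T = 2π√(I/(mgd)), with d = 0.49600 m from pivot to centre of mass.
I_cm = mL²/12 = 0.2755 × 1.593²/12 = 0.058260 kg·m²; I = I_cm + md² = 0.058260 + 0.2755 × 0.49600² = 0.12604 kg·m².
T = 2π√(0.12604/(0.2755 × 3.711 × 0.49600)) = 3.132 s.

3.132 s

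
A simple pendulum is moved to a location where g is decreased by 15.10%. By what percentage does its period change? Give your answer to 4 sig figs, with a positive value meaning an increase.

T ∝ 1/√g, so T'/T = 1/√(0.84900) = 1.0853.
Percentage change in T = (1.0853 − 1) × 100% = 8.529%.

8.529%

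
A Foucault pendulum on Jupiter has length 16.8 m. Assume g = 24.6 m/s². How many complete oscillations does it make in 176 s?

33

T = 2π√(L/g) = 2π√(16.8/24.6) = 5.192 s.
Number of complete oscillations = ⌊176/5.192⌋ = ⌊33.90⌋ = 33.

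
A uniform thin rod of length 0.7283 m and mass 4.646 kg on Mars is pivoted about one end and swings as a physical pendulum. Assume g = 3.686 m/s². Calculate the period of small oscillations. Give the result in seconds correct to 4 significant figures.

For a physical pendulum T = 2π√(I/(mgd)), with d = 0.36415 m from pivot to centre of mass.
I_cm = mL²/12 = 4.646 × 0.7283²/12 = 0.20536 kg·m²; I = I_cm + md² = 0.20536 + 4.646 × 0.36415² = 0.82145 kg·m².
T = 2π√(0.82145/(4.646 × 3.686 × 0.36415)) = 2.280 s.

2.280 s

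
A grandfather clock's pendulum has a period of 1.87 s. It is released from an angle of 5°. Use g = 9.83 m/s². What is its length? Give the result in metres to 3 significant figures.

0.871 m

From T = 2π√(L/g), L = gT²/(4π²) = 9.83 × 1.870²/(4π²) = 0.871 m.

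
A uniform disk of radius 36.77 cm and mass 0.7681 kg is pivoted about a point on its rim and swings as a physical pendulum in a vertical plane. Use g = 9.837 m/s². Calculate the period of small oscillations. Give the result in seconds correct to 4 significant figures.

1.488 s

I_cm = ½mr² = 0.051925 kg·m². The pivot is at distance d = 0.3677 m from the centre of mass.
By the parallel-axis theorem, I = I_cm + md² = 0.051925 + 0.10385 = 0.15577 kg·m².
T = 2π√(I/(mgd)) = 2π√(0.15577/(0.7681 × 9.837 × 0.3677)) = 1.488 s.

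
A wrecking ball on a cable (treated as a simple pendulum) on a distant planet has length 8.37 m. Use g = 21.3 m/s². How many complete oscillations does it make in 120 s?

30

T = 2π√(L/g) = 2π√(8.37/21.3) = 3.939 s.
Number of complete oscillations = ⌊120/3.939⌋ = ⌊30.47⌋ = 30.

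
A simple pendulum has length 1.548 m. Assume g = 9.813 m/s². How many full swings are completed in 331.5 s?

132

T = 2π√(L/g) = 2π√(1.548/9.813) = 2.4955 s.
Number of complete oscillations = ⌊331.5/2.4955⌋ = ⌊132.84⌋ = 132.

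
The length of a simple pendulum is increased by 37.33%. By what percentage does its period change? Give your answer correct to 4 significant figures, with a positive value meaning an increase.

T ∝ √L, so T'/T = √(1.3733) = 1.1719.
Percentage change in T = (1.1719 − 1) × 100% = 17.19%.

17.19%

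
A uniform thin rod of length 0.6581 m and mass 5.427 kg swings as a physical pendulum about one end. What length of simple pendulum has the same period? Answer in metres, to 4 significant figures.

0.4387 m

The equivalent simple-pendulum length is L_eq = I/(md), where I is about the pivot and d = 0.32905 m.
I_cm = (1/12)mL² = 0.19587 kg·m², so I = I_cm + md² = 0.19587 + 0.58760 = 0.78347 kg·m².
L_eq = 0.78347/(5.427 × 0.32905) = 0.4387 m.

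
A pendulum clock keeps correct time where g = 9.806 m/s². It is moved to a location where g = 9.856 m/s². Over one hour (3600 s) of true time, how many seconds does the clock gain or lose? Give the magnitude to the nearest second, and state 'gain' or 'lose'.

The clock's period scales as T ∝ 1/√g, so T'/T = √(9.806/9.856) = 0.997460.
In 3600 s of true time the clock registers 3600/0.997460 = 3609.2 s, so it gains 9 s.

gain 9 s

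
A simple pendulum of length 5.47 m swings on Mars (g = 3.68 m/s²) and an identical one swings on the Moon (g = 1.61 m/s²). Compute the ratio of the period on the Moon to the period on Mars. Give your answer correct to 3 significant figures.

1.51

T ∝ 1/√g, so T₂/T₁ = √(g₁/g₂) = √(3.68/1.61) = 1.51.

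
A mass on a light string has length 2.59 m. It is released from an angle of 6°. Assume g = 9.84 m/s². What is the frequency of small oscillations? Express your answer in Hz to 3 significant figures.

T = 2π√(L/g) = 2π√(2.59/9.84) = 3.224 s, so f = 1/T = 0.310 Hz.

0.310 Hz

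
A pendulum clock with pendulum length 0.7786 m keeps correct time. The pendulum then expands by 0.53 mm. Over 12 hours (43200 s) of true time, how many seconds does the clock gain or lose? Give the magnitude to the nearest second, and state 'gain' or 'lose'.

lose 15 s

T ∝ √L, so T'/T = √(0.77913/0.7786) = 1.00034.
In 43200 s of true time the clock registers 43200/1.00034 = 43185.3 s, so it loses 15 s.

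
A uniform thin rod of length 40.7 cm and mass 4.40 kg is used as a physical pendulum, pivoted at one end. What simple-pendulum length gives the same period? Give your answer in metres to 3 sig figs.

0.271 m

The equivalent simple-pendulum length is L_eq = I/(md), where I is about the pivot and d = 0.2035 m.
I_cm = (1/12)mL² = 0.06074 kg·m², so I = I_cm + md² = 0.06074 + 0.1822 = 0.2430 kg·m².
L_eq = 0.2430/(4.40 × 0.2035) = 0.271 m.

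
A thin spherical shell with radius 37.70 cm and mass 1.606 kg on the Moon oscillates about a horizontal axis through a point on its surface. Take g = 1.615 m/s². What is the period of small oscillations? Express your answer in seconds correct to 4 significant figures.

3.919 s

I_cm = (2/3)mr² = 0.15217 kg·m². The pivot is at distance d = 0.3770 m from the centre of mass.
By the parallel-axis theorem, I = I_cm + md² = 0.15217 + 0.22826 = 0.38043 kg·m².
T = 2π√(I/(mgd)) = 2π√(0.38043/(1.606 × 1.615 × 0.3770)) = 3.919 s.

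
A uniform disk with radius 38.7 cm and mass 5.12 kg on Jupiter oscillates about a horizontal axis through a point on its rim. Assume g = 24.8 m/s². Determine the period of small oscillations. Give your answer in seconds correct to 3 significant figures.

0.961 s

I_cm = ½mr² = 0.3834 kg·m². The pivot is at distance d = 0.387 m from the centre of mass.
By the parallel-axis theorem, I = I_cm + md² = 0.3834 + 0.7668 = 1.150 kg·m².
T = 2π√(I/(mgd)) = 2π√(1.150/(5.12 × 24.8 × 0.387)) = 0.961 s.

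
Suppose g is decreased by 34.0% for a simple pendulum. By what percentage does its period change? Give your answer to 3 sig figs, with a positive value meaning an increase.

23.1%

T ∝ 1/√g, so T'/T = 1/√(0.6600) = 1.231.
Percentage change in T = (1.231 − 1) × 100% = 23.1%.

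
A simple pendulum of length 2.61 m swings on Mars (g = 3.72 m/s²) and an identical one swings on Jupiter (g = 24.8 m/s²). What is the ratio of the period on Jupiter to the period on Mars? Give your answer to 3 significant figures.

T ∝ 1/√g, so T₂/T₁ = √(g₁/g₂) = √(3.72/24.8) = 0.387.

0.387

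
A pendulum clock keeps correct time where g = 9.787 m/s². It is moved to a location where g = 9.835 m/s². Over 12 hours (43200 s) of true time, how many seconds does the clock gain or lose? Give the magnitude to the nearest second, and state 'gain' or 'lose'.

gain 106 s

The clock's period scales as T ∝ 1/√g, so T'/T = √(9.787/9.835) = 0.997557.
In 43200 s of true time the clock registers 43200/0.997557 = 43305.8 s, so it gains 106 s.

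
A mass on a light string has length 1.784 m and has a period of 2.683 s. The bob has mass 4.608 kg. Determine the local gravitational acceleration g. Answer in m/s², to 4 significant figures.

9.784 m/s²

From T = 2π√(L/g), g = 4π²L/T² = 4π² × 1.784/2.6830² = 9.784 m/s².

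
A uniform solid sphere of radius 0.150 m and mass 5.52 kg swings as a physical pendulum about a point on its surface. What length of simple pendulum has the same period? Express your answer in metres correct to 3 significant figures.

The equivalent simple-pendulum length is L_eq = I/(md), where I is about the pivot and d = 0.1500 m.
I_cm = (2/5)mR² = 0.04968 kg·m², so I = I_cm + md² = 0.04968 + 0.1242 = 0.1739 kg·m².
L_eq = 0.1739/(5.52 × 0.1500) = 0.210 m.

0.210 m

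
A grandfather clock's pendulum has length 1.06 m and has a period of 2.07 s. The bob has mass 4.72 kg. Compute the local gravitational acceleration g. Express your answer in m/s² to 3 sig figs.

From T = 2π√(L/g), g = 4π²L/T² = 4π² × 1.06/2.070² = 9.77 m/s².

9.77 m/s²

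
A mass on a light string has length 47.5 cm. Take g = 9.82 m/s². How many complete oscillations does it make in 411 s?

297

T = 2π√(L/g) = 2π√(0.475/9.82) = 1.382 s.
Number of complete oscillations = ⌊411/1.382⌋ = ⌊297.4⌋ = 297.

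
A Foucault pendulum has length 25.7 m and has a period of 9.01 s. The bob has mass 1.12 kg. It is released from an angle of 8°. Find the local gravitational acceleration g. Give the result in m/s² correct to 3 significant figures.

From T = 2π√(L/g), g = 4π²L/T² = 4π² × 25.7/9.010² = 12.5 m/s².

12.5 m/s²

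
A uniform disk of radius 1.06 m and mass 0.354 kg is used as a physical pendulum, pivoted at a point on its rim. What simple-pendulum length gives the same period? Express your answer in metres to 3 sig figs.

The equivalent simple-pendulum length is L_eq = I/(md), where I is about the pivot and d = 1.060 m.
I_cm = ½mR² = 0.1989 kg·m², so I = I_cm + md² = 0.1989 + 0.3978 = 0.5966 kg·m².
L_eq = 0.5966/(0.354 × 1.060) = 1.59 m.

1.59 m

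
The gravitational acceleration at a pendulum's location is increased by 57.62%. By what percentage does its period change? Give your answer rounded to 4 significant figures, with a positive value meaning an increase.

-20.35%

T ∝ 1/√g, so T'/T = 1/√(1.5762) = 0.79652.
Percentage change in T = (0.79652 − 1) × 100% = -20.35%.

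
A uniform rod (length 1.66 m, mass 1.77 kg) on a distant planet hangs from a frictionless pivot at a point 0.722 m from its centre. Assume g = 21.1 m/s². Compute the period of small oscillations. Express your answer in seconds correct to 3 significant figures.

1.39 s

For a physical pendulum T = 2π√(I/(mgd)), with d = 0.7220 m from pivot to centre of mass.
I_cm = mL²/12 = 1.77 × 1.66²/12 = 0.4065 kg·m²; I = I_cm + md² = 0.4065 + 1.77 × 0.7220² = 1.329 kg·m².
T = 2π√(1.329/(1.77 × 21.1 × 0.7220)) = 1.39 s.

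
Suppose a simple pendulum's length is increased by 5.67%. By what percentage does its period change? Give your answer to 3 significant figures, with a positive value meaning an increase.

2.80%

T ∝ √L, so T'/T = √(1.057) = 1.028.
Percentage change in T = (1.028 − 1) × 100% = 2.80%.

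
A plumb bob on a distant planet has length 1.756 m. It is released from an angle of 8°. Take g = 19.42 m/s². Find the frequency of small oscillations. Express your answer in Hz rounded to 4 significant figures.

T = 2π√(L/g) = 2π√(1.756/19.42) = 1.8894 s, so f = 1/T = 0.5293 Hz.

0.5293 Hz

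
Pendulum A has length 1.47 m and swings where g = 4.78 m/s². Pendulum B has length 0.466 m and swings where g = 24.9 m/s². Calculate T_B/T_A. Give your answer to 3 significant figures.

0.247

T = 2π√(L/g), so T_B/T_A = √((L_B/g_B)/(L_A/g_A)) = √((0.466/24.9)/(1.47/4.78)) = 0.247.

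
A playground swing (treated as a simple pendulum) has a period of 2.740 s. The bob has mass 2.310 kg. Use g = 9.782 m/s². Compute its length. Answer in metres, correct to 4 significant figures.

From T = 2π√(L/g), L = gT²/(4π²) = 9.782 × 2.7400²/(4π²) = 1.860 m.

1.860 m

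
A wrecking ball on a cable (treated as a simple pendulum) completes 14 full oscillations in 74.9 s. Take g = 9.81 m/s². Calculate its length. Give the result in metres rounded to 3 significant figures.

T = 74.9/14 = 5.350 s.
From T = 2π√(L/g), L = gT²/(4π²) = 9.81 × 5.350²/(4π²) = 7.11 m.

7.11 m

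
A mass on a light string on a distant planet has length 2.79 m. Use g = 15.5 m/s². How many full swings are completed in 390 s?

T = 2π√(L/g) = 2π√(2.79/15.5) = 2.666 s.
Number of complete oscillations = ⌊390/2.666⌋ = ⌊146.3⌋ = 146.

146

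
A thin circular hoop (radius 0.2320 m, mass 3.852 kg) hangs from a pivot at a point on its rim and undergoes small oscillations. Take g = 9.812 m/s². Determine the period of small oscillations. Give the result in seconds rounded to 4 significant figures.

I_cm = mr² = 0.20733 kg·m². The pivot is at distance d = 0.2320 m from the centre of mass.
By the parallel-axis theorem, I = I_cm + md² = 0.20733 + 0.20733 = 0.41466 kg·m².
T = 2π√(I/(mgd)) = 2π√(0.41466/(3.852 × 9.812 × 0.2320)) = 1.366 s.

1.366 s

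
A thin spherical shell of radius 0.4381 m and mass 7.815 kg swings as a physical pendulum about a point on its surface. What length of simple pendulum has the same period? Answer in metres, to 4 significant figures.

The equivalent simple-pendulum length is L_eq = I/(md), where I is about the pivot and d = 0.43810 m.
I_cm = (2/3)mR² = 0.99996 kg·m², so I = I_cm + md² = 0.99996 + 1.4999 = 2.4999 kg·m².
L_eq = 2.4999/(7.815 × 0.43810) = 0.7302 m.

0.7302 m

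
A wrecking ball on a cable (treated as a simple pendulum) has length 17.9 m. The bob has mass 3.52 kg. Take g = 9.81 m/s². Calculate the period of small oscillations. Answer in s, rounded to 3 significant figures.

8.49 s

T = 2π√(L/g) = 2π√(17.9/9.81) = 2π × 1.351 = 8.49 s.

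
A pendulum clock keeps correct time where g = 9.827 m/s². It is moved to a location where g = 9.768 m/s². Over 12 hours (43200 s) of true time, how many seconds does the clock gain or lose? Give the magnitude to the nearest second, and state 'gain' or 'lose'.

The clock's period scales as T ∝ 1/√g, so T'/T = √(9.827/9.768) = 1.00302.
In 43200 s of true time the clock registers 43200/1.00302 = 43070.1 s, so it loses 130 s.

lose 130 s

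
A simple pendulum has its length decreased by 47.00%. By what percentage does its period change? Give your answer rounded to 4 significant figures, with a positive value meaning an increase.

T ∝ √L, so T'/T = √(0.53000) = 0.72801.
Percentage change in T = (0.72801 − 1) × 100% = -27.20%.

-27.20%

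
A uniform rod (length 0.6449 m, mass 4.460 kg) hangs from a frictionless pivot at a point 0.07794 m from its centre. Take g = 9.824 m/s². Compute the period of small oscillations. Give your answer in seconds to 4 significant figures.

For a physical pendulum T = 2π√(I/(mgd)), with d = 0.077940 m from pivot to centre of mass.
I_cm = mL²/12 = 4.460 × 0.6449²/12 = 0.15457 kg·m²; I = I_cm + md² = 0.15457 + 4.460 × 0.077940² = 0.18167 kg·m².
T = 2π√(0.18167/(4.460 × 9.824 × 0.077940)) = 1.449 s.

1.449 s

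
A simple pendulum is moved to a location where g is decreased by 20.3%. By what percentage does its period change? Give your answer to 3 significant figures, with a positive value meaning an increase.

T ∝ 1/√g, so T'/T = 1/√(0.7970) = 1.120.
Percentage change in T = (1.120 − 1) × 100% = 12.0%.

12.0%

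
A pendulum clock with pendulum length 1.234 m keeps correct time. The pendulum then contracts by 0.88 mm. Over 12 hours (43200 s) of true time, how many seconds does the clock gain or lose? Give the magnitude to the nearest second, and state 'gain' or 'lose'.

T ∝ √L, so T'/T = √(1.23312/1.234) = 0.999643.
In 43200 s of true time the clock registers 43200/0.999643 = 43215.4 s, so it gains 15 s.

gain 15 s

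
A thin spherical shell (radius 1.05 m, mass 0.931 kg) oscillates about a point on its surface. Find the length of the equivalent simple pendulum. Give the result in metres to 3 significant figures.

1.75 m

The equivalent simple-pendulum length is L_eq = I/(md), where I is about the pivot and d = 1.050 m.
I_cm = (2/3)mR² = 0.6843 kg·m², so I = I_cm + md² = 0.6843 + 1.026 = 1.711 kg·m².
L_eq = 1.711/(0.931 × 1.050) = 1.75 m.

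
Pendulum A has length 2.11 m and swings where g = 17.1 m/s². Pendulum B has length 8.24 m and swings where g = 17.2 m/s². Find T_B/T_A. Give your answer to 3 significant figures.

T = 2π√(L/g), so T_B/T_A = √((L_B/g_B)/(L_A/g_A)) = √((8.24/17.2)/(2.11/17.1)) = 1.97.

1.97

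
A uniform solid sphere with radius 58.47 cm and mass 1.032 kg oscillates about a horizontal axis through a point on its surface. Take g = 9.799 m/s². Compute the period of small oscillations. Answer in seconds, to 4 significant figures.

I_cm = (2/5)mr² = 0.14113 kg·m². The pivot is at distance d = 0.5847 m from the centre of mass.
By the parallel-axis theorem, I = I_cm + md² = 0.14113 + 0.35281 = 0.49394 kg·m².
T = 2π√(I/(mgd)) = 2π√(0.49394/(1.032 × 9.799 × 0.5847)) = 1.816 s.

1.816 s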